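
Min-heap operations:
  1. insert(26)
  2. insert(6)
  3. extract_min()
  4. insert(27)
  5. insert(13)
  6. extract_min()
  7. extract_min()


insert(26) -> [26]
insert(6) -> [6, 26]
extract_min()->6, [26]
insert(27) -> [26, 27]
insert(13) -> [13, 27, 26]
extract_min()->13, [26, 27]
extract_min()->26, [27]

Final heap: [27]


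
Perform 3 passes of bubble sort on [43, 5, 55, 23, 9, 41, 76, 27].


Initial: [43, 5, 55, 23, 9, 41, 76, 27]
Pass 1: [5, 43, 23, 9, 41, 55, 27, 76] (5 swaps)
Pass 2: [5, 23, 9, 41, 43, 27, 55, 76] (4 swaps)
Pass 3: [5, 9, 23, 41, 27, 43, 55, 76] (2 swaps)

After 3 passes: [5, 9, 23, 41, 27, 43, 55, 76]


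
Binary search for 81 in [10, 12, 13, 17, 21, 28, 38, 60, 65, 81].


Step 1: lo=0, hi=9, mid=4, val=21
Step 2: lo=5, hi=9, mid=7, val=60
Step 3: lo=8, hi=9, mid=8, val=65
Step 4: lo=9, hi=9, mid=9, val=81

Found at index 9


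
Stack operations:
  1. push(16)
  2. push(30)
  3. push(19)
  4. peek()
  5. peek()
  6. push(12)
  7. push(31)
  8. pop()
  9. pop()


push(16) -> [16]
push(30) -> [16, 30]
push(19) -> [16, 30, 19]
peek()->19
peek()->19
push(12) -> [16, 30, 19, 12]
push(31) -> [16, 30, 19, 12, 31]
pop()->31, [16, 30, 19, 12]
pop()->12, [16, 30, 19]

Final stack: [16, 30, 19]


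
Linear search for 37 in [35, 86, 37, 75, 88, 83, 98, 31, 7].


i=0: 35!=37
i=1: 86!=37
i=2: 37==37 found!

Found at 2, 3 comps


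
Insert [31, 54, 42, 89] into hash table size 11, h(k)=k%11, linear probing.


Insert 31: h=9 -> slot 9
Insert 54: h=10 -> slot 10
Insert 42: h=9, 2 probes -> slot 0
Insert 89: h=1 -> slot 1

Table: [42, 89, None, None, None, None, None, None, None, 31, 54]


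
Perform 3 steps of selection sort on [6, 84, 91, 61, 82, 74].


Initial: [6, 84, 91, 61, 82, 74]
Step 1: min=6 at 0
  Swap: [6, 84, 91, 61, 82, 74]
Step 2: min=61 at 3
  Swap: [6, 61, 91, 84, 82, 74]
Step 3: min=74 at 5
  Swap: [6, 61, 74, 84, 82, 91]

After 3 steps: [6, 61, 74, 84, 82, 91]


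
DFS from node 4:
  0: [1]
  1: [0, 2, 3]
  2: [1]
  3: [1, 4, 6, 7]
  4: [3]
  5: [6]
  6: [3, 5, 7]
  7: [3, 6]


Visit 4, push [3]
Visit 3, push [7, 6, 1]
Visit 1, push [2, 0]
Visit 0, push []
Visit 2, push []
Visit 6, push [7, 5]
Visit 5, push []
Visit 7, push []

DFS order: [4, 3, 1, 0, 2, 6, 5, 7]


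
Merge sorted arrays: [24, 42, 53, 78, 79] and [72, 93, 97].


Take 24 from A
Take 42 from A
Take 53 from A
Take 72 from B
Take 78 from A
Take 79 from A

Merged: [24, 42, 53, 72, 78, 79, 93, 97]


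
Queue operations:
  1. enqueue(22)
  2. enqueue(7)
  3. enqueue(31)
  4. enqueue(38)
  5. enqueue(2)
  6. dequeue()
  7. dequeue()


enqueue(22) -> [22]
enqueue(7) -> [22, 7]
enqueue(31) -> [22, 7, 31]
enqueue(38) -> [22, 7, 31, 38]
enqueue(2) -> [22, 7, 31, 38, 2]
dequeue()->22, [7, 31, 38, 2]
dequeue()->7, [31, 38, 2]

Final queue: [31, 38, 2]


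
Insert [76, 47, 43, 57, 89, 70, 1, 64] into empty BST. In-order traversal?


Insert 76: root
Insert 47: L from 76
Insert 43: L from 76 -> L from 47
Insert 57: L from 76 -> R from 47
Insert 89: R from 76
Insert 70: L from 76 -> R from 47 -> R from 57
Insert 1: L from 76 -> L from 47 -> L from 43
Insert 64: L from 76 -> R from 47 -> R from 57 -> L from 70

In-order: [1, 43, 47, 57, 64, 70, 76, 89]


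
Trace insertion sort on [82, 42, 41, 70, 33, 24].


Initial: [82, 42, 41, 70, 33, 24]
Insert 42: [42, 82, 41, 70, 33, 24]
Insert 41: [41, 42, 82, 70, 33, 24]
Insert 70: [41, 42, 70, 82, 33, 24]
Insert 33: [33, 41, 42, 70, 82, 24]
Insert 24: [24, 33, 41, 42, 70, 82]

Sorted: [24, 33, 41, 42, 70, 82]


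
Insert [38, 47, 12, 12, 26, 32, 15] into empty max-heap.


Insert 38: [38]
Insert 47: [47, 38]
Insert 12: [47, 38, 12]
Insert 12: [47, 38, 12, 12]
Insert 26: [47, 38, 12, 12, 26]
Insert 32: [47, 38, 32, 12, 26, 12]
Insert 15: [47, 38, 32, 12, 26, 12, 15]

Final heap: [47, 38, 32, 12, 26, 12, 15]


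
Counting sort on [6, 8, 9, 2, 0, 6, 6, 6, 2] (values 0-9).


Input: [6, 8, 9, 2, 0, 6, 6, 6, 2]
Counts: [1, 0, 2, 0, 0, 0, 4, 0, 1, 1]

Sorted: [0, 2, 2, 6, 6, 6, 6, 8, 9]


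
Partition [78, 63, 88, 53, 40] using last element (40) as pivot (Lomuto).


Pivot: 40
Place pivot at 0: [40, 63, 88, 53, 78]

Partitioned: [40, 63, 88, 53, 78]


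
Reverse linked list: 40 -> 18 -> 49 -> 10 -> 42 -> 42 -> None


Step 1: curr=40, set curr.next=prev(None) | reversed so far: 40
Step 2: curr=18, set curr.next=prev(40) | reversed so far: 18 -> 40
Step 3: curr=49, set curr.next=prev(18) | reversed so far: 49 -> 18 -> 40
Step 4: curr=10, set curr.next=prev(49) | reversed so far: 10 -> 49 -> 18 -> 40
Step 5: curr=42, set curr.next=prev(10) | reversed so far: 42 -> 10 -> 49 -> 18 -> 40
Step 6: curr=42, set curr.next=prev(42) | reversed so far: 42 -> 42 -> 10 -> 49 -> 18 -> 40

42 -> 42 -> 10 -> 49 -> 18 -> 40 -> None


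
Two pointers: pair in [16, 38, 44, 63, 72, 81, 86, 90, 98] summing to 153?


lo=0(16)+hi=8(98)=114
lo=1(38)+hi=8(98)=136
lo=2(44)+hi=8(98)=142
lo=3(63)+hi=8(98)=161
lo=3(63)+hi=7(90)=153

Yes: 63+90=153


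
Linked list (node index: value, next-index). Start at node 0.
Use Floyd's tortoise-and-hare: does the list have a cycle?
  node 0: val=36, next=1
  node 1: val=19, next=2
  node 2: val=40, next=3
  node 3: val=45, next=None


Floyd's tortoise (slow, +1) and hare (fast, +2):
  init: slow=0, fast=0
  step 1: slow=1, fast=2
  step 2: fast 2->3->None, no cycle

Cycle: no


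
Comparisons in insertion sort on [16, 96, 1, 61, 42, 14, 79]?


Algorithm: insertion sort
Input: [16, 96, 1, 61, 42, 14, 79]
Sorted: [1, 14, 16, 42, 61, 79, 96]

15


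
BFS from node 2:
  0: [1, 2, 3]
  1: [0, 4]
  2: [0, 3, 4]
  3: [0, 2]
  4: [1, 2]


Visit 2, enqueue [0, 3, 4]
Visit 0, enqueue [1]
Visit 3, enqueue []
Visit 4, enqueue []
Visit 1, enqueue []

BFS order: [2, 0, 3, 4, 1]


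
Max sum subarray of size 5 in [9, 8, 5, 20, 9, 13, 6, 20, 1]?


[0:5]: 51
[1:6]: 55
[2:7]: 53
[3:8]: 68
[4:9]: 49

Max: 68 at [3:8]


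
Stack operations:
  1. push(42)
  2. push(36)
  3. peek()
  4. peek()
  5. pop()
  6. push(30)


push(42) -> [42]
push(36) -> [42, 36]
peek()->36
peek()->36
pop()->36, [42]
push(30) -> [42, 30]

Final stack: [42, 30]


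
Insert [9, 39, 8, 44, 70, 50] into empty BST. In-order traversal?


Insert 9: root
Insert 39: R from 9
Insert 8: L from 9
Insert 44: R from 9 -> R from 39
Insert 70: R from 9 -> R from 39 -> R from 44
Insert 50: R from 9 -> R from 39 -> R from 44 -> L from 70

In-order: [8, 9, 39, 44, 50, 70]


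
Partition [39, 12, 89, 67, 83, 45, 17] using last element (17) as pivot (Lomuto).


Pivot: 17
  12 <= 17: swap -> [12, 39, 89, 67, 83, 45, 17]
Place pivot at 1: [12, 17, 89, 67, 83, 45, 39]

Partitioned: [12, 17, 89, 67, 83, 45, 39]


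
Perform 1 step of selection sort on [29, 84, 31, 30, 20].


Initial: [29, 84, 31, 30, 20]
Step 1: min=20 at 4
  Swap: [20, 84, 31, 30, 29]

After 1 step: [20, 84, 31, 30, 29]


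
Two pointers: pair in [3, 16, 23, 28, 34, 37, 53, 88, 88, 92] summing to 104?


lo=0(3)+hi=9(92)=95
lo=1(16)+hi=9(92)=108
lo=1(16)+hi=8(88)=104

Yes: 16+88=104


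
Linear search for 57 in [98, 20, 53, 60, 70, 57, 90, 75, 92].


i=0: 98!=57
i=1: 20!=57
i=2: 53!=57
i=3: 60!=57
i=4: 70!=57
i=5: 57==57 found!

Found at 5, 6 comps


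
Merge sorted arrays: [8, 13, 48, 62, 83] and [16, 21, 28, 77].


Take 8 from A
Take 13 from A
Take 16 from B
Take 21 from B
Take 28 from B
Take 48 from A
Take 62 from A
Take 77 from B

Merged: [8, 13, 16, 21, 28, 48, 62, 77, 83]


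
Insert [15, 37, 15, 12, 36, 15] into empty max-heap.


Insert 15: [15]
Insert 37: [37, 15]
Insert 15: [37, 15, 15]
Insert 12: [37, 15, 15, 12]
Insert 36: [37, 36, 15, 12, 15]
Insert 15: [37, 36, 15, 12, 15, 15]

Final heap: [37, 36, 15, 12, 15, 15]


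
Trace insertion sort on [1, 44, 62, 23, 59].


Initial: [1, 44, 62, 23, 59]
Insert 44: [1, 44, 62, 23, 59]
Insert 62: [1, 44, 62, 23, 59]
Insert 23: [1, 23, 44, 62, 59]
Insert 59: [1, 23, 44, 59, 62]

Sorted: [1, 23, 44, 59, 62]


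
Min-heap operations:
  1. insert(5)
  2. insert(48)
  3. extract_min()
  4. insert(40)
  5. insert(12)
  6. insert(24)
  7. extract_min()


insert(5) -> [5]
insert(48) -> [5, 48]
extract_min()->5, [48]
insert(40) -> [40, 48]
insert(12) -> [12, 48, 40]
insert(24) -> [12, 24, 40, 48]
extract_min()->12, [24, 48, 40]

Final heap: [24, 48, 40]


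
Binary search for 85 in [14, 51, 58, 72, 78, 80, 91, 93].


Step 1: lo=0, hi=7, mid=3, val=72
Step 2: lo=4, hi=7, mid=5, val=80
Step 3: lo=6, hi=7, mid=6, val=91

Not found


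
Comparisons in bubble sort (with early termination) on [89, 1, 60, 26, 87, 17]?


Algorithm: bubble sort (with early termination)
Input: [89, 1, 60, 26, 87, 17]
Sorted: [1, 17, 26, 60, 87, 89]

15


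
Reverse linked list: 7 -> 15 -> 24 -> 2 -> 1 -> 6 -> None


Step 1: curr=7, set curr.next=prev(None) | reversed so far: 7
Step 2: curr=15, set curr.next=prev(7) | reversed so far: 15 -> 7
Step 3: curr=24, set curr.next=prev(15) | reversed so far: 24 -> 15 -> 7
Step 4: curr=2, set curr.next=prev(24) | reversed so far: 2 -> 24 -> 15 -> 7
Step 5: curr=1, set curr.next=prev(2) | reversed so far: 1 -> 2 -> 24 -> 15 -> 7
Step 6: curr=6, set curr.next=prev(1) | reversed so far: 6 -> 1 -> 2 -> 24 -> 15 -> 7

6 -> 1 -> 2 -> 24 -> 15 -> 7 -> None


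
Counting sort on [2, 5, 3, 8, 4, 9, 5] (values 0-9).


Input: [2, 5, 3, 8, 4, 9, 5]
Counts: [0, 0, 1, 1, 1, 2, 0, 0, 1, 1]

Sorted: [2, 3, 4, 5, 5, 8, 9]


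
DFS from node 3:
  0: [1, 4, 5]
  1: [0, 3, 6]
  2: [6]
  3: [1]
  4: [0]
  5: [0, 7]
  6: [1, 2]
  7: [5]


Visit 3, push [1]
Visit 1, push [6, 0]
Visit 0, push [5, 4]
Visit 4, push []
Visit 5, push [7]
Visit 7, push []
Visit 6, push [2]
Visit 2, push []

DFS order: [3, 1, 0, 4, 5, 7, 6, 2]


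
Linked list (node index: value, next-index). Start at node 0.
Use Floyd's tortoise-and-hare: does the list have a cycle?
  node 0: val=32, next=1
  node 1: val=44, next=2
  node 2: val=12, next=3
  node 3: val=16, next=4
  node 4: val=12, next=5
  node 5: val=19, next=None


Floyd's tortoise (slow, +1) and hare (fast, +2):
  init: slow=0, fast=0
  step 1: slow=1, fast=2
  step 2: slow=2, fast=4
  step 3: fast 4->5->None, no cycle

Cycle: no


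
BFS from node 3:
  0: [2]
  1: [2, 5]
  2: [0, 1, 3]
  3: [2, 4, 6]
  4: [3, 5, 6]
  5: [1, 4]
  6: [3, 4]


Visit 3, enqueue [2, 4, 6]
Visit 2, enqueue [0, 1]
Visit 4, enqueue [5]
Visit 6, enqueue []
Visit 0, enqueue []
Visit 1, enqueue []
Visit 5, enqueue []

BFS order: [3, 2, 4, 6, 0, 1, 5]


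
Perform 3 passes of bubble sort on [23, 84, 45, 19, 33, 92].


Initial: [23, 84, 45, 19, 33, 92]
Pass 1: [23, 45, 19, 33, 84, 92] (3 swaps)
Pass 2: [23, 19, 33, 45, 84, 92] (2 swaps)
Pass 3: [19, 23, 33, 45, 84, 92] (1 swaps)

After 3 passes: [19, 23, 33, 45, 84, 92]


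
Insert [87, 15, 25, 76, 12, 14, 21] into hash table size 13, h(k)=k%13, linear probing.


Insert 87: h=9 -> slot 9
Insert 15: h=2 -> slot 2
Insert 25: h=12 -> slot 12
Insert 76: h=11 -> slot 11
Insert 12: h=12, 1 probes -> slot 0
Insert 14: h=1 -> slot 1
Insert 21: h=8 -> slot 8

Table: [12, 14, 15, None, None, None, None, None, 21, 87, None, 76, 25]


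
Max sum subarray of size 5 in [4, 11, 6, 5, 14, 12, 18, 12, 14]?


[0:5]: 40
[1:6]: 48
[2:7]: 55
[3:8]: 61
[4:9]: 70

Max: 70 at [4:9]


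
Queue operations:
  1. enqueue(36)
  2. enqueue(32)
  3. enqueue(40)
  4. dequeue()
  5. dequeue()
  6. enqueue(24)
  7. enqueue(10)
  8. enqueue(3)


enqueue(36) -> [36]
enqueue(32) -> [36, 32]
enqueue(40) -> [36, 32, 40]
dequeue()->36, [32, 40]
dequeue()->32, [40]
enqueue(24) -> [40, 24]
enqueue(10) -> [40, 24, 10]
enqueue(3) -> [40, 24, 10, 3]

Final queue: [40, 24, 10, 3]


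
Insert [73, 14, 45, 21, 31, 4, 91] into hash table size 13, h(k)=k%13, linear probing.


Insert 73: h=8 -> slot 8
Insert 14: h=1 -> slot 1
Insert 45: h=6 -> slot 6
Insert 21: h=8, 1 probes -> slot 9
Insert 31: h=5 -> slot 5
Insert 4: h=4 -> slot 4
Insert 91: h=0 -> slot 0

Table: [91, 14, None, None, 4, 31, 45, None, 73, 21, None, None, None]


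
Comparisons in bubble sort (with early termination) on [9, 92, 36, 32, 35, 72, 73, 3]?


Algorithm: bubble sort (with early termination)
Input: [9, 92, 36, 32, 35, 72, 73, 3]
Sorted: [3, 9, 32, 35, 36, 72, 73, 92]

28


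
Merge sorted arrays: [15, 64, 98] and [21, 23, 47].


Take 15 from A
Take 21 from B
Take 23 from B
Take 47 from B

Merged: [15, 21, 23, 47, 64, 98]


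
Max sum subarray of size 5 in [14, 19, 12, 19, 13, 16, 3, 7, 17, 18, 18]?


[0:5]: 77
[1:6]: 79
[2:7]: 63
[3:8]: 58
[4:9]: 56
[5:10]: 61
[6:11]: 63

Max: 79 at [1:6]


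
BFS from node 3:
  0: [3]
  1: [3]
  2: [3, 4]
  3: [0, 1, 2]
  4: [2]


Visit 3, enqueue [0, 1, 2]
Visit 0, enqueue []
Visit 1, enqueue []
Visit 2, enqueue [4]
Visit 4, enqueue []

BFS order: [3, 0, 1, 2, 4]


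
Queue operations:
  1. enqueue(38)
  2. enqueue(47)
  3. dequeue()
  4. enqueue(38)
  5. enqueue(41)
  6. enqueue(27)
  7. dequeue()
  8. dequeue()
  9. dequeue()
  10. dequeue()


enqueue(38) -> [38]
enqueue(47) -> [38, 47]
dequeue()->38, [47]
enqueue(38) -> [47, 38]
enqueue(41) -> [47, 38, 41]
enqueue(27) -> [47, 38, 41, 27]
dequeue()->47, [38, 41, 27]
dequeue()->38, [41, 27]
dequeue()->41, [27]
dequeue()->27, []

Final queue: []


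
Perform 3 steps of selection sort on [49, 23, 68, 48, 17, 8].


Initial: [49, 23, 68, 48, 17, 8]
Step 1: min=8 at 5
  Swap: [8, 23, 68, 48, 17, 49]
Step 2: min=17 at 4
  Swap: [8, 17, 68, 48, 23, 49]
Step 3: min=23 at 4
  Swap: [8, 17, 23, 48, 68, 49]

After 3 steps: [8, 17, 23, 48, 68, 49]


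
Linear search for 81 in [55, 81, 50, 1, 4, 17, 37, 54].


i=0: 55!=81
i=1: 81==81 found!

Found at 1, 2 comps


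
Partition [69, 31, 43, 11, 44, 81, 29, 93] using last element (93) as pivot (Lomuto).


Pivot: 93
  69 <= 93: advance i (no swap)
  31 <= 93: advance i (no swap)
  43 <= 93: advance i (no swap)
  11 <= 93: advance i (no swap)
  44 <= 93: advance i (no swap)
  81 <= 93: advance i (no swap)
  29 <= 93: advance i (no swap)
Place pivot at 7: [69, 31, 43, 11, 44, 81, 29, 93]

Partitioned: [69, 31, 43, 11, 44, 81, 29, 93]


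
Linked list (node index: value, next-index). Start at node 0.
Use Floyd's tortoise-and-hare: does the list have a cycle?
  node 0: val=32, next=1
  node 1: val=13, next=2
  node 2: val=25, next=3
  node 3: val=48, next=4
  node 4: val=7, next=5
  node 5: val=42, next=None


Floyd's tortoise (slow, +1) and hare (fast, +2):
  init: slow=0, fast=0
  step 1: slow=1, fast=2
  step 2: slow=2, fast=4
  step 3: fast 4->5->None, no cycle

Cycle: no


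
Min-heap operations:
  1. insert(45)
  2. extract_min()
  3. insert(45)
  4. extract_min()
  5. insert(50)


insert(45) -> [45]
extract_min()->45, []
insert(45) -> [45]
extract_min()->45, []
insert(50) -> [50]

Final heap: [50]


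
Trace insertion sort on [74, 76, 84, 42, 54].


Initial: [74, 76, 84, 42, 54]
Insert 76: [74, 76, 84, 42, 54]
Insert 84: [74, 76, 84, 42, 54]
Insert 42: [42, 74, 76, 84, 54]
Insert 54: [42, 54, 74, 76, 84]

Sorted: [42, 54, 74, 76, 84]


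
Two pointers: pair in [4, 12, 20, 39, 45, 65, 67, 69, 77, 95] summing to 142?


lo=0(4)+hi=9(95)=99
lo=1(12)+hi=9(95)=107
lo=2(20)+hi=9(95)=115
lo=3(39)+hi=9(95)=134
lo=4(45)+hi=9(95)=140
lo=5(65)+hi=9(95)=160
lo=5(65)+hi=8(77)=142

Yes: 65+77=142


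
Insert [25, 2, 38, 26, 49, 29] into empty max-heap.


Insert 25: [25]
Insert 2: [25, 2]
Insert 38: [38, 2, 25]
Insert 26: [38, 26, 25, 2]
Insert 49: [49, 38, 25, 2, 26]
Insert 29: [49, 38, 29, 2, 26, 25]

Final heap: [49, 38, 29, 2, 26, 25]


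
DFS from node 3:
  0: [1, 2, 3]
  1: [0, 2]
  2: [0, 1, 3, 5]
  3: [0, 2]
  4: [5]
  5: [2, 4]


Visit 3, push [2, 0]
Visit 0, push [2, 1]
Visit 1, push [2]
Visit 2, push [5]
Visit 5, push [4]
Visit 4, push []

DFS order: [3, 0, 1, 2, 5, 4]


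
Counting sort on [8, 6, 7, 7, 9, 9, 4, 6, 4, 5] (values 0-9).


Input: [8, 6, 7, 7, 9, 9, 4, 6, 4, 5]
Counts: [0, 0, 0, 0, 2, 1, 2, 2, 1, 2]

Sorted: [4, 4, 5, 6, 6, 7, 7, 8, 9, 9]


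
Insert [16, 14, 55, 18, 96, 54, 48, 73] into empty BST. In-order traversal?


Insert 16: root
Insert 14: L from 16
Insert 55: R from 16
Insert 18: R from 16 -> L from 55
Insert 96: R from 16 -> R from 55
Insert 54: R from 16 -> L from 55 -> R from 18
Insert 48: R from 16 -> L from 55 -> R from 18 -> L from 54
Insert 73: R from 16 -> R from 55 -> L from 96

In-order: [14, 16, 18, 48, 54, 55, 73, 96]


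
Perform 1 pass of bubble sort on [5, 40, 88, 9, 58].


Initial: [5, 40, 88, 9, 58]
Pass 1: [5, 40, 9, 58, 88] (2 swaps)

After 1 pass: [5, 40, 9, 58, 88]


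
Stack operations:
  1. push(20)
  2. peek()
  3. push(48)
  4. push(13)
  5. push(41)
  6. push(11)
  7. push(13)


push(20) -> [20]
peek()->20
push(48) -> [20, 48]
push(13) -> [20, 48, 13]
push(41) -> [20, 48, 13, 41]
push(11) -> [20, 48, 13, 41, 11]
push(13) -> [20, 48, 13, 41, 11, 13]

Final stack: [20, 48, 13, 41, 11, 13]


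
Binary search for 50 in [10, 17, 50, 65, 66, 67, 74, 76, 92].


Step 1: lo=0, hi=8, mid=4, val=66
Step 2: lo=0, hi=3, mid=1, val=17
Step 3: lo=2, hi=3, mid=2, val=50

Found at index 2


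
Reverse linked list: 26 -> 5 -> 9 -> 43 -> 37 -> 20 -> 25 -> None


Step 1: curr=26, set curr.next=prev(None) | reversed so far: 26
Step 2: curr=5, set curr.next=prev(26) | reversed so far: 5 -> 26
Step 3: curr=9, set curr.next=prev(5) | reversed so far: 9 -> 5 -> 26
Step 4: curr=43, set curr.next=prev(9) | reversed so far: 43 -> 9 -> 5 -> 26
Step 5: curr=37, set curr.next=prev(43) | reversed so far: 37 -> 43 -> 9 -> 5 -> 26
Step 6: curr=20, set curr.next=prev(37) | reversed so far: 20 -> 37 -> 43 -> 9 -> 5 -> 26
Step 7: curr=25, set curr.next=prev(20) | reversed so far: 25 -> 20 -> 37 -> 43 -> 9 -> 5 -> 26

25 -> 20 -> 37 -> 43 -> 9 -> 5 -> 26 -> None


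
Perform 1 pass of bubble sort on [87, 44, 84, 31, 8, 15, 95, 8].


Initial: [87, 44, 84, 31, 8, 15, 95, 8]
Pass 1: [44, 84, 31, 8, 15, 87, 8, 95] (6 swaps)

After 1 pass: [44, 84, 31, 8, 15, 87, 8, 95]


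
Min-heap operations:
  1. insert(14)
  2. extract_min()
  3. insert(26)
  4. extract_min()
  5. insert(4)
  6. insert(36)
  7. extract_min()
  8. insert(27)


insert(14) -> [14]
extract_min()->14, []
insert(26) -> [26]
extract_min()->26, []
insert(4) -> [4]
insert(36) -> [4, 36]
extract_min()->4, [36]
insert(27) -> [27, 36]

Final heap: [27, 36]


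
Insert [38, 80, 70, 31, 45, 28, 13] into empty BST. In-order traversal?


Insert 38: root
Insert 80: R from 38
Insert 70: R from 38 -> L from 80
Insert 31: L from 38
Insert 45: R from 38 -> L from 80 -> L from 70
Insert 28: L from 38 -> L from 31
Insert 13: L from 38 -> L from 31 -> L from 28

In-order: [13, 28, 31, 38, 45, 70, 80]


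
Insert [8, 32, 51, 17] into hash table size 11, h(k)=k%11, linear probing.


Insert 8: h=8 -> slot 8
Insert 32: h=10 -> slot 10
Insert 51: h=7 -> slot 7
Insert 17: h=6 -> slot 6

Table: [None, None, None, None, None, None, 17, 51, 8, None, 32]


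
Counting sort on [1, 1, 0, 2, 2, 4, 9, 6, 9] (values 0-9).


Input: [1, 1, 0, 2, 2, 4, 9, 6, 9]
Counts: [1, 2, 2, 0, 1, 0, 1, 0, 0, 2]

Sorted: [0, 1, 1, 2, 2, 4, 6, 9, 9]


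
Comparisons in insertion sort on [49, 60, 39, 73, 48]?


Algorithm: insertion sort
Input: [49, 60, 39, 73, 48]
Sorted: [39, 48, 49, 60, 73]

8


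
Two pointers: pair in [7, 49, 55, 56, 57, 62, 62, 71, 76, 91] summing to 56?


lo=0(7)+hi=9(91)=98
lo=0(7)+hi=8(76)=83
lo=0(7)+hi=7(71)=78
lo=0(7)+hi=6(62)=69
lo=0(7)+hi=5(62)=69
lo=0(7)+hi=4(57)=64
lo=0(7)+hi=3(56)=63
lo=0(7)+hi=2(55)=62
lo=0(7)+hi=1(49)=56

Yes: 7+49=56


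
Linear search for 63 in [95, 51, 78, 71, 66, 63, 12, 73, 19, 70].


i=0: 95!=63
i=1: 51!=63
i=2: 78!=63
i=3: 71!=63
i=4: 66!=63
i=5: 63==63 found!

Found at 5, 6 comps


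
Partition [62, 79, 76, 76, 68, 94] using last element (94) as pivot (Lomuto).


Pivot: 94
  62 <= 94: advance i (no swap)
  79 <= 94: advance i (no swap)
  76 <= 94: advance i (no swap)
  76 <= 94: advance i (no swap)
  68 <= 94: advance i (no swap)
Place pivot at 5: [62, 79, 76, 76, 68, 94]

Partitioned: [62, 79, 76, 76, 68, 94]


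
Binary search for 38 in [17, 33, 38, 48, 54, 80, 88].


Step 1: lo=0, hi=6, mid=3, val=48
Step 2: lo=0, hi=2, mid=1, val=33
Step 3: lo=2, hi=2, mid=2, val=38

Found at index 2


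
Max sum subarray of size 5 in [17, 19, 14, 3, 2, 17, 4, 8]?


[0:5]: 55
[1:6]: 55
[2:7]: 40
[3:8]: 34

Max: 55 at [0:5]


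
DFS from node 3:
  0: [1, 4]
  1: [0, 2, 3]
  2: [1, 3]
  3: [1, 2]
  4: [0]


Visit 3, push [2, 1]
Visit 1, push [2, 0]
Visit 0, push [4]
Visit 4, push []
Visit 2, push []

DFS order: [3, 1, 0, 4, 2]


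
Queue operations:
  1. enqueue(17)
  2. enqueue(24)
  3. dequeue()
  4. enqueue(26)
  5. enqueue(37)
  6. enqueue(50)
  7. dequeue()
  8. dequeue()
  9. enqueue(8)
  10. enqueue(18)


enqueue(17) -> [17]
enqueue(24) -> [17, 24]
dequeue()->17, [24]
enqueue(26) -> [24, 26]
enqueue(37) -> [24, 26, 37]
enqueue(50) -> [24, 26, 37, 50]
dequeue()->24, [26, 37, 50]
dequeue()->26, [37, 50]
enqueue(8) -> [37, 50, 8]
enqueue(18) -> [37, 50, 8, 18]

Final queue: [37, 50, 8, 18]


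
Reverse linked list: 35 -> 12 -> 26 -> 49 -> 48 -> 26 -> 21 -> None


Step 1: curr=35, set curr.next=prev(None) | reversed so far: 35
Step 2: curr=12, set curr.next=prev(35) | reversed so far: 12 -> 35
Step 3: curr=26, set curr.next=prev(12) | reversed so far: 26 -> 12 -> 35
Step 4: curr=49, set curr.next=prev(26) | reversed so far: 49 -> 26 -> 12 -> 35
Step 5: curr=48, set curr.next=prev(49) | reversed so far: 48 -> 49 -> 26 -> 12 -> 35
Step 6: curr=26, set curr.next=prev(48) | reversed so far: 26 -> 48 -> 49 -> 26 -> 12 -> 35
Step 7: curr=21, set curr.next=prev(26) | reversed so far: 21 -> 26 -> 48 -> 49 -> 26 -> 12 -> 35

21 -> 26 -> 48 -> 49 -> 26 -> 12 -> 35 -> None


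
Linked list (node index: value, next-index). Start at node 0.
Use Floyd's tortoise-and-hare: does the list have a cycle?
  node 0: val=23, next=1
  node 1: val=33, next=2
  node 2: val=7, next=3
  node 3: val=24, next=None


Floyd's tortoise (slow, +1) and hare (fast, +2):
  init: slow=0, fast=0
  step 1: slow=1, fast=2
  step 2: fast 2->3->None, no cycle

Cycle: no


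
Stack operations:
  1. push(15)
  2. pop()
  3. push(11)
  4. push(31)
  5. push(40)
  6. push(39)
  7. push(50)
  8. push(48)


push(15) -> [15]
pop()->15, []
push(11) -> [11]
push(31) -> [11, 31]
push(40) -> [11, 31, 40]
push(39) -> [11, 31, 40, 39]
push(50) -> [11, 31, 40, 39, 50]
push(48) -> [11, 31, 40, 39, 50, 48]

Final stack: [11, 31, 40, 39, 50, 48]


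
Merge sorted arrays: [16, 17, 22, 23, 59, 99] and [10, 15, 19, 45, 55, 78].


Take 10 from B
Take 15 from B
Take 16 from A
Take 17 from A
Take 19 from B
Take 22 from A
Take 23 from A
Take 45 from B
Take 55 from B
Take 59 from A
Take 78 from B

Merged: [10, 15, 16, 17, 19, 22, 23, 45, 55, 59, 78, 99]


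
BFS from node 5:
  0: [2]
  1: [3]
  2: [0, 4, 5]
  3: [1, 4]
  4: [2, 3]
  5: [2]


Visit 5, enqueue [2]
Visit 2, enqueue [0, 4]
Visit 0, enqueue []
Visit 4, enqueue [3]
Visit 3, enqueue [1]
Visit 1, enqueue []

BFS order: [5, 2, 0, 4, 3, 1]


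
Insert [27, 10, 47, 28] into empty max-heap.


Insert 27: [27]
Insert 10: [27, 10]
Insert 47: [47, 10, 27]
Insert 28: [47, 28, 27, 10]

Final heap: [47, 28, 27, 10]


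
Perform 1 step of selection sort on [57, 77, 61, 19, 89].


Initial: [57, 77, 61, 19, 89]
Step 1: min=19 at 3
  Swap: [19, 77, 61, 57, 89]

After 1 step: [19, 77, 61, 57, 89]


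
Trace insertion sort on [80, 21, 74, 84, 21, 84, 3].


Initial: [80, 21, 74, 84, 21, 84, 3]
Insert 21: [21, 80, 74, 84, 21, 84, 3]
Insert 74: [21, 74, 80, 84, 21, 84, 3]
Insert 84: [21, 74, 80, 84, 21, 84, 3]
Insert 21: [21, 21, 74, 80, 84, 84, 3]
Insert 84: [21, 21, 74, 80, 84, 84, 3]
Insert 3: [3, 21, 21, 74, 80, 84, 84]

Sorted: [3, 21, 21, 74, 80, 84, 84]


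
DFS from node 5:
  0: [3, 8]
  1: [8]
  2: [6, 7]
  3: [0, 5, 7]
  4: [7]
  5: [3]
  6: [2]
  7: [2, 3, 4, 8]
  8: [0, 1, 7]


Visit 5, push [3]
Visit 3, push [7, 0]
Visit 0, push [8]
Visit 8, push [7, 1]
Visit 1, push []
Visit 7, push [4, 2]
Visit 2, push [6]
Visit 6, push []
Visit 4, push []

DFS order: [5, 3, 0, 8, 1, 7, 2, 6, 4]


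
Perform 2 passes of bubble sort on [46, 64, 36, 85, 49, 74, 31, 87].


Initial: [46, 64, 36, 85, 49, 74, 31, 87]
Pass 1: [46, 36, 64, 49, 74, 31, 85, 87] (4 swaps)
Pass 2: [36, 46, 49, 64, 31, 74, 85, 87] (3 swaps)

After 2 passes: [36, 46, 49, 64, 31, 74, 85, 87]


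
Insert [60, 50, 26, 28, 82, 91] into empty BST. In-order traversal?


Insert 60: root
Insert 50: L from 60
Insert 26: L from 60 -> L from 50
Insert 28: L from 60 -> L from 50 -> R from 26
Insert 82: R from 60
Insert 91: R from 60 -> R from 82

In-order: [26, 28, 50, 60, 82, 91]


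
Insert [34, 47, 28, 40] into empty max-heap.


Insert 34: [34]
Insert 47: [47, 34]
Insert 28: [47, 34, 28]
Insert 40: [47, 40, 28, 34]

Final heap: [47, 40, 28, 34]


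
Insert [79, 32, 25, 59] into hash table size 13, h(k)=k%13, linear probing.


Insert 79: h=1 -> slot 1
Insert 32: h=6 -> slot 6
Insert 25: h=12 -> slot 12
Insert 59: h=7 -> slot 7

Table: [None, 79, None, None, None, None, 32, 59, None, None, None, None, 25]


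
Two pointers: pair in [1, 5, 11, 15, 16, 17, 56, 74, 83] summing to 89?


lo=0(1)+hi=8(83)=84
lo=1(5)+hi=8(83)=88
lo=2(11)+hi=8(83)=94
lo=2(11)+hi=7(74)=85
lo=3(15)+hi=7(74)=89

Yes: 15+74=89


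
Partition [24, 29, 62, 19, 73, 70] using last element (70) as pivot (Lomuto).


Pivot: 70
  24 <= 70: advance i (no swap)
  29 <= 70: advance i (no swap)
  62 <= 70: advance i (no swap)
  19 <= 70: advance i (no swap)
Place pivot at 4: [24, 29, 62, 19, 70, 73]

Partitioned: [24, 29, 62, 19, 70, 73]


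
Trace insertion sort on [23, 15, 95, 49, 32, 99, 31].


Initial: [23, 15, 95, 49, 32, 99, 31]
Insert 15: [15, 23, 95, 49, 32, 99, 31]
Insert 95: [15, 23, 95, 49, 32, 99, 31]
Insert 49: [15, 23, 49, 95, 32, 99, 31]
Insert 32: [15, 23, 32, 49, 95, 99, 31]
Insert 99: [15, 23, 32, 49, 95, 99, 31]
Insert 31: [15, 23, 31, 32, 49, 95, 99]

Sorted: [15, 23, 31, 32, 49, 95, 99]


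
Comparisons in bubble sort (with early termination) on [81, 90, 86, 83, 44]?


Algorithm: bubble sort (with early termination)
Input: [81, 90, 86, 83, 44]
Sorted: [44, 81, 83, 86, 90]

10


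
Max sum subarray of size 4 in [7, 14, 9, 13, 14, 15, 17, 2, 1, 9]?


[0:4]: 43
[1:5]: 50
[2:6]: 51
[3:7]: 59
[4:8]: 48
[5:9]: 35
[6:10]: 29

Max: 59 at [3:7]


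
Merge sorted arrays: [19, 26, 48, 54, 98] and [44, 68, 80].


Take 19 from A
Take 26 from A
Take 44 from B
Take 48 from A
Take 54 from A
Take 68 from B
Take 80 from B

Merged: [19, 26, 44, 48, 54, 68, 80, 98]


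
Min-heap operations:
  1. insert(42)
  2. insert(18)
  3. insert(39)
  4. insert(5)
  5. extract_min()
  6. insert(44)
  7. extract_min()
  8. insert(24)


insert(42) -> [42]
insert(18) -> [18, 42]
insert(39) -> [18, 42, 39]
insert(5) -> [5, 18, 39, 42]
extract_min()->5, [18, 42, 39]
insert(44) -> [18, 42, 39, 44]
extract_min()->18, [39, 42, 44]
insert(24) -> [24, 39, 44, 42]

Final heap: [24, 39, 44, 42]


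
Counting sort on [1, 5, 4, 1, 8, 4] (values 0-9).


Input: [1, 5, 4, 1, 8, 4]
Counts: [0, 2, 0, 0, 2, 1, 0, 0, 1, 0]

Sorted: [1, 1, 4, 4, 5, 8]


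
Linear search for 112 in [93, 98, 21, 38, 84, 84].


i=0: 93!=112
i=1: 98!=112
i=2: 21!=112
i=3: 38!=112
i=4: 84!=112
i=5: 84!=112

Not found, 6 comps


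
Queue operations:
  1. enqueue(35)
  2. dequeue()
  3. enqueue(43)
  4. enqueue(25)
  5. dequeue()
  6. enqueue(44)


enqueue(35) -> [35]
dequeue()->35, []
enqueue(43) -> [43]
enqueue(25) -> [43, 25]
dequeue()->43, [25]
enqueue(44) -> [25, 44]

Final queue: [25, 44]


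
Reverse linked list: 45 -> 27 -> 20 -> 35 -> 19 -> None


Step 1: curr=45, set curr.next=prev(None) | reversed so far: 45
Step 2: curr=27, set curr.next=prev(45) | reversed so far: 27 -> 45
Step 3: curr=20, set curr.next=prev(27) | reversed so far: 20 -> 27 -> 45
Step 4: curr=35, set curr.next=prev(20) | reversed so far: 35 -> 20 -> 27 -> 45
Step 5: curr=19, set curr.next=prev(35) | reversed so far: 19 -> 35 -> 20 -> 27 -> 45

19 -> 35 -> 20 -> 27 -> 45 -> None


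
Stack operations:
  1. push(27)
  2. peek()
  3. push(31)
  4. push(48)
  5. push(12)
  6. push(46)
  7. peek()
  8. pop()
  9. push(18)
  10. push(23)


push(27) -> [27]
peek()->27
push(31) -> [27, 31]
push(48) -> [27, 31, 48]
push(12) -> [27, 31, 48, 12]
push(46) -> [27, 31, 48, 12, 46]
peek()->46
pop()->46, [27, 31, 48, 12]
push(18) -> [27, 31, 48, 12, 18]
push(23) -> [27, 31, 48, 12, 18, 23]

Final stack: [27, 31, 48, 12, 18, 23]


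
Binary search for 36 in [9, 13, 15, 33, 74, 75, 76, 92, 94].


Step 1: lo=0, hi=8, mid=4, val=74
Step 2: lo=0, hi=3, mid=1, val=13
Step 3: lo=2, hi=3, mid=2, val=15
Step 4: lo=3, hi=3, mid=3, val=33

Not found


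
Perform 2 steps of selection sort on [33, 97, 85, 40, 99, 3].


Initial: [33, 97, 85, 40, 99, 3]
Step 1: min=3 at 5
  Swap: [3, 97, 85, 40, 99, 33]
Step 2: min=33 at 5
  Swap: [3, 33, 85, 40, 99, 97]

After 2 steps: [3, 33, 85, 40, 99, 97]


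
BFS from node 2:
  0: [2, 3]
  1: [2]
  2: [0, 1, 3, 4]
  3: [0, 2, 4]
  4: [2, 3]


Visit 2, enqueue [0, 1, 3, 4]
Visit 0, enqueue []
Visit 1, enqueue []
Visit 3, enqueue []
Visit 4, enqueue []

BFS order: [2, 0, 1, 3, 4]


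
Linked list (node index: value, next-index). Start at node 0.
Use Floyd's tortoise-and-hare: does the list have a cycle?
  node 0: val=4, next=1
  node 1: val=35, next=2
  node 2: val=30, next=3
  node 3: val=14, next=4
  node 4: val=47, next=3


Floyd's tortoise (slow, +1) and hare (fast, +2):
  init: slow=0, fast=0
  step 1: slow=1, fast=2
  step 2: slow=2, fast=4
  step 3: slow=3, fast=4
  step 4: slow=4, fast=4
  slow == fast at node 4: cycle detected

Cycle: yes


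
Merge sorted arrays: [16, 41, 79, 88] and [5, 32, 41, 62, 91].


Take 5 from B
Take 16 from A
Take 32 from B
Take 41 from A
Take 41 from B
Take 62 from B
Take 79 from A
Take 88 from A

Merged: [5, 16, 32, 41, 41, 62, 79, 88, 91]


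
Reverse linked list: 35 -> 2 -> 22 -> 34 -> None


Step 1: curr=35, set curr.next=prev(None) | reversed so far: 35
Step 2: curr=2, set curr.next=prev(35) | reversed so far: 2 -> 35
Step 3: curr=22, set curr.next=prev(2) | reversed so far: 22 -> 2 -> 35
Step 4: curr=34, set curr.next=prev(22) | reversed so far: 34 -> 22 -> 2 -> 35

34 -> 22 -> 2 -> 35 -> None


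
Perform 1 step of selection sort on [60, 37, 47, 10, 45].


Initial: [60, 37, 47, 10, 45]
Step 1: min=10 at 3
  Swap: [10, 37, 47, 60, 45]

After 1 step: [10, 37, 47, 60, 45]


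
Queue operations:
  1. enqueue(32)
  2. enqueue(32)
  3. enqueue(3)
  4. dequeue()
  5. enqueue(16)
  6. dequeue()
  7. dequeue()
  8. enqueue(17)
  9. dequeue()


enqueue(32) -> [32]
enqueue(32) -> [32, 32]
enqueue(3) -> [32, 32, 3]
dequeue()->32, [32, 3]
enqueue(16) -> [32, 3, 16]
dequeue()->32, [3, 16]
dequeue()->3, [16]
enqueue(17) -> [16, 17]
dequeue()->16, [17]

Final queue: [17]


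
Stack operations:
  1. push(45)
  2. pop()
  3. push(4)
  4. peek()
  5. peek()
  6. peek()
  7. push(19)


push(45) -> [45]
pop()->45, []
push(4) -> [4]
peek()->4
peek()->4
peek()->4
push(19) -> [4, 19]

Final stack: [4, 19]


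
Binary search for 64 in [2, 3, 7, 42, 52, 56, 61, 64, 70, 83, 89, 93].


Step 1: lo=0, hi=11, mid=5, val=56
Step 2: lo=6, hi=11, mid=8, val=70
Step 3: lo=6, hi=7, mid=6, val=61
Step 4: lo=7, hi=7, mid=7, val=64

Found at index 7


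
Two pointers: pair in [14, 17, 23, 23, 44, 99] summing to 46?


lo=0(14)+hi=5(99)=113
lo=0(14)+hi=4(44)=58
lo=0(14)+hi=3(23)=37
lo=1(17)+hi=3(23)=40
lo=2(23)+hi=3(23)=46

Yes: 23+23=46


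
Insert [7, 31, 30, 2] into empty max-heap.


Insert 7: [7]
Insert 31: [31, 7]
Insert 30: [31, 7, 30]
Insert 2: [31, 7, 30, 2]

Final heap: [31, 7, 30, 2]


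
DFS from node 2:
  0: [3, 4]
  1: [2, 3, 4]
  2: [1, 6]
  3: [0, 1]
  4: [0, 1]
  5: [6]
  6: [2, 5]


Visit 2, push [6, 1]
Visit 1, push [4, 3]
Visit 3, push [0]
Visit 0, push [4]
Visit 4, push []
Visit 6, push [5]
Visit 5, push []

DFS order: [2, 1, 3, 0, 4, 6, 5]


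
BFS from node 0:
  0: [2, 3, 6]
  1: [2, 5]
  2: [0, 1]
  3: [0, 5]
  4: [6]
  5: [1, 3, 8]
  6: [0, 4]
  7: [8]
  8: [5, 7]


Visit 0, enqueue [2, 3, 6]
Visit 2, enqueue [1]
Visit 3, enqueue [5]
Visit 6, enqueue [4]
Visit 1, enqueue []
Visit 5, enqueue [8]
Visit 4, enqueue []
Visit 8, enqueue [7]
Visit 7, enqueue []

BFS order: [0, 2, 3, 6, 1, 5, 4, 8, 7]


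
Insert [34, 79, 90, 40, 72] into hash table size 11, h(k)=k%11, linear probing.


Insert 34: h=1 -> slot 1
Insert 79: h=2 -> slot 2
Insert 90: h=2, 1 probes -> slot 3
Insert 40: h=7 -> slot 7
Insert 72: h=6 -> slot 6

Table: [None, 34, 79, 90, None, None, 72, 40, None, None, None]


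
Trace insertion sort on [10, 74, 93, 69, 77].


Initial: [10, 74, 93, 69, 77]
Insert 74: [10, 74, 93, 69, 77]
Insert 93: [10, 74, 93, 69, 77]
Insert 69: [10, 69, 74, 93, 77]
Insert 77: [10, 69, 74, 77, 93]

Sorted: [10, 69, 74, 77, 93]


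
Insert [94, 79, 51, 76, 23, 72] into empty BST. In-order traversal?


Insert 94: root
Insert 79: L from 94
Insert 51: L from 94 -> L from 79
Insert 76: L from 94 -> L from 79 -> R from 51
Insert 23: L from 94 -> L from 79 -> L from 51
Insert 72: L from 94 -> L from 79 -> R from 51 -> L from 76

In-order: [23, 51, 72, 76, 79, 94]


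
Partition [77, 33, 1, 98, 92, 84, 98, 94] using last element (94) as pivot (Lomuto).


Pivot: 94
  77 <= 94: advance i (no swap)
  33 <= 94: advance i (no swap)
  1 <= 94: advance i (no swap)
  92 <= 94: swap -> [77, 33, 1, 92, 98, 84, 98, 94]
  84 <= 94: swap -> [77, 33, 1, 92, 84, 98, 98, 94]
Place pivot at 5: [77, 33, 1, 92, 84, 94, 98, 98]

Partitioned: [77, 33, 1, 92, 84, 94, 98, 98]


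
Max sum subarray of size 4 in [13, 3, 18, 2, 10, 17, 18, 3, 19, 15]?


[0:4]: 36
[1:5]: 33
[2:6]: 47
[3:7]: 47
[4:8]: 48
[5:9]: 57
[6:10]: 55

Max: 57 at [5:9]


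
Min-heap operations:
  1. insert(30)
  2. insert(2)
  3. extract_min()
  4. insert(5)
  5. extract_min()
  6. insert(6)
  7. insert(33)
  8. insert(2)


insert(30) -> [30]
insert(2) -> [2, 30]
extract_min()->2, [30]
insert(5) -> [5, 30]
extract_min()->5, [30]
insert(6) -> [6, 30]
insert(33) -> [6, 30, 33]
insert(2) -> [2, 6, 33, 30]

Final heap: [2, 6, 33, 30]


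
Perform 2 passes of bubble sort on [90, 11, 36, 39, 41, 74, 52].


Initial: [90, 11, 36, 39, 41, 74, 52]
Pass 1: [11, 36, 39, 41, 74, 52, 90] (6 swaps)
Pass 2: [11, 36, 39, 41, 52, 74, 90] (1 swaps)

After 2 passes: [11, 36, 39, 41, 52, 74, 90]


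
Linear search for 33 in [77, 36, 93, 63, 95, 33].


i=0: 77!=33
i=1: 36!=33
i=2: 93!=33
i=3: 63!=33
i=4: 95!=33
i=5: 33==33 found!

Found at 5, 6 comps


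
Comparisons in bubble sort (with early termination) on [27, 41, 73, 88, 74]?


Algorithm: bubble sort (with early termination)
Input: [27, 41, 73, 88, 74]
Sorted: [27, 41, 73, 74, 88]

7


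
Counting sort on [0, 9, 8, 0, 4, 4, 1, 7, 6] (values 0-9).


Input: [0, 9, 8, 0, 4, 4, 1, 7, 6]
Counts: [2, 1, 0, 0, 2, 0, 1, 1, 1, 1]

Sorted: [0, 0, 1, 4, 4, 6, 7, 8, 9]


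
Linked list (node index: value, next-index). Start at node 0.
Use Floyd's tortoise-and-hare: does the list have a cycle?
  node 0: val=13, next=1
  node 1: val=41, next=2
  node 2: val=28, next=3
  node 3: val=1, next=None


Floyd's tortoise (slow, +1) and hare (fast, +2):
  init: slow=0, fast=0
  step 1: slow=1, fast=2
  step 2: fast 2->3->None, no cycle

Cycle: no


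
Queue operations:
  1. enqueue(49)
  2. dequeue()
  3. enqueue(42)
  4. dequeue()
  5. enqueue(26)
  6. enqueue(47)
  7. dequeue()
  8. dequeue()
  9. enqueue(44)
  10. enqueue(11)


enqueue(49) -> [49]
dequeue()->49, []
enqueue(42) -> [42]
dequeue()->42, []
enqueue(26) -> [26]
enqueue(47) -> [26, 47]
dequeue()->26, [47]
dequeue()->47, []
enqueue(44) -> [44]
enqueue(11) -> [44, 11]

Final queue: [44, 11]


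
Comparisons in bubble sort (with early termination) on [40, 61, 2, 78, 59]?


Algorithm: bubble sort (with early termination)
Input: [40, 61, 2, 78, 59]
Sorted: [2, 40, 59, 61, 78]

9


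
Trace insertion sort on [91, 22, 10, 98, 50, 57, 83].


Initial: [91, 22, 10, 98, 50, 57, 83]
Insert 22: [22, 91, 10, 98, 50, 57, 83]
Insert 10: [10, 22, 91, 98, 50, 57, 83]
Insert 98: [10, 22, 91, 98, 50, 57, 83]
Insert 50: [10, 22, 50, 91, 98, 57, 83]
Insert 57: [10, 22, 50, 57, 91, 98, 83]
Insert 83: [10, 22, 50, 57, 83, 91, 98]

Sorted: [10, 22, 50, 57, 83, 91, 98]


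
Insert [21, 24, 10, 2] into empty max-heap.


Insert 21: [21]
Insert 24: [24, 21]
Insert 10: [24, 21, 10]
Insert 2: [24, 21, 10, 2]

Final heap: [24, 21, 10, 2]


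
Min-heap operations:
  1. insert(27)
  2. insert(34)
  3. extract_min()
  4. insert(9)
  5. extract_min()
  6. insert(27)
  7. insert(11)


insert(27) -> [27]
insert(34) -> [27, 34]
extract_min()->27, [34]
insert(9) -> [9, 34]
extract_min()->9, [34]
insert(27) -> [27, 34]
insert(11) -> [11, 34, 27]

Final heap: [11, 34, 27]


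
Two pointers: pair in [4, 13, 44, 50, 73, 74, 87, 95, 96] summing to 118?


lo=0(4)+hi=8(96)=100
lo=1(13)+hi=8(96)=109
lo=2(44)+hi=8(96)=140
lo=2(44)+hi=7(95)=139
lo=2(44)+hi=6(87)=131
lo=2(44)+hi=5(74)=118

Yes: 44+74=118


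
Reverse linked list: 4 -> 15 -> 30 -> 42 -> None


Step 1: curr=4, set curr.next=prev(None) | reversed so far: 4
Step 2: curr=15, set curr.next=prev(4) | reversed so far: 15 -> 4
Step 3: curr=30, set curr.next=prev(15) | reversed so far: 30 -> 15 -> 4
Step 4: curr=42, set curr.next=prev(30) | reversed so far: 42 -> 30 -> 15 -> 4

42 -> 30 -> 15 -> 4 -> None


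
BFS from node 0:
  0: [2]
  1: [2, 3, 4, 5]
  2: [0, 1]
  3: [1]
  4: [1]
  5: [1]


Visit 0, enqueue [2]
Visit 2, enqueue [1]
Visit 1, enqueue [3, 4, 5]
Visit 3, enqueue []
Visit 4, enqueue []
Visit 5, enqueue []

BFS order: [0, 2, 1, 3, 4, 5]


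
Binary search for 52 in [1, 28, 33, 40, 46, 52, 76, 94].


Step 1: lo=0, hi=7, mid=3, val=40
Step 2: lo=4, hi=7, mid=5, val=52

Found at index 5


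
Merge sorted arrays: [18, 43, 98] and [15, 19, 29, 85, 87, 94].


Take 15 from B
Take 18 from A
Take 19 from B
Take 29 from B
Take 43 from A
Take 85 from B
Take 87 from B
Take 94 from B

Merged: [15, 18, 19, 29, 43, 85, 87, 94, 98]


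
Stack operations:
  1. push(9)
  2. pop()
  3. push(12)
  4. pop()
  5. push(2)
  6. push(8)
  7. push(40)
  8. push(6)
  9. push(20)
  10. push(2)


push(9) -> [9]
pop()->9, []
push(12) -> [12]
pop()->12, []
push(2) -> [2]
push(8) -> [2, 8]
push(40) -> [2, 8, 40]
push(6) -> [2, 8, 40, 6]
push(20) -> [2, 8, 40, 6, 20]
push(2) -> [2, 8, 40, 6, 20, 2]

Final stack: [2, 8, 40, 6, 20, 2]


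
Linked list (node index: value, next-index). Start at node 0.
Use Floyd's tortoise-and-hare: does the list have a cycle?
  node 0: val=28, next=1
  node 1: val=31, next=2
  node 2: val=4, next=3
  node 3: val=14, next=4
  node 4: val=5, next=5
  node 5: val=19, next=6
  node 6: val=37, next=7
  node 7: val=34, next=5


Floyd's tortoise (slow, +1) and hare (fast, +2):
  init: slow=0, fast=0
  step 1: slow=1, fast=2
  step 2: slow=2, fast=4
  step 3: slow=3, fast=6
  step 4: slow=4, fast=5
  step 5: slow=5, fast=7
  step 6: slow=6, fast=6
  slow == fast at node 6: cycle detected

Cycle: yes


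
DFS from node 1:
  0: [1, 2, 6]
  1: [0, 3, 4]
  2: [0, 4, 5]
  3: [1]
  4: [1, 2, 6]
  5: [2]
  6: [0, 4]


Visit 1, push [4, 3, 0]
Visit 0, push [6, 2]
Visit 2, push [5, 4]
Visit 4, push [6]
Visit 6, push []
Visit 5, push []
Visit 3, push []

DFS order: [1, 0, 2, 4, 6, 5, 3]


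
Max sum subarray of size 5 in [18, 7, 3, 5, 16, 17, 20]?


[0:5]: 49
[1:6]: 48
[2:7]: 61

Max: 61 at [2:7]


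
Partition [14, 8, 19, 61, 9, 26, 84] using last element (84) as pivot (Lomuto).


Pivot: 84
  14 <= 84: advance i (no swap)
  8 <= 84: advance i (no swap)
  19 <= 84: advance i (no swap)
  61 <= 84: advance i (no swap)
  9 <= 84: advance i (no swap)
  26 <= 84: advance i (no swap)
Place pivot at 6: [14, 8, 19, 61, 9, 26, 84]

Partitioned: [14, 8, 19, 61, 9, 26, 84]
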